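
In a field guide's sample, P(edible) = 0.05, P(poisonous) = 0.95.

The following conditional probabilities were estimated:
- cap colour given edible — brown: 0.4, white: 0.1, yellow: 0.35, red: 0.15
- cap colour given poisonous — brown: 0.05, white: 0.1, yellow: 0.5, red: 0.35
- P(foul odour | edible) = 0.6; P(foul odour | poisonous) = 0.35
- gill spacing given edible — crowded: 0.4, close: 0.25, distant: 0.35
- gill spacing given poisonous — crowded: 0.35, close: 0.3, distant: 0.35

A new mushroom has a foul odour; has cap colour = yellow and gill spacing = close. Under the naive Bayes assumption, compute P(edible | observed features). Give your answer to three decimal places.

edible: 0.05 × 0.35 × 0.6 × 0.25 = 0.002625
poisonous: 0.95 × 0.5 × 0.35 × 0.3 = 0.049875
P(edible | x) = 0.002625 / 0.0525 ≈ 0.050

0.050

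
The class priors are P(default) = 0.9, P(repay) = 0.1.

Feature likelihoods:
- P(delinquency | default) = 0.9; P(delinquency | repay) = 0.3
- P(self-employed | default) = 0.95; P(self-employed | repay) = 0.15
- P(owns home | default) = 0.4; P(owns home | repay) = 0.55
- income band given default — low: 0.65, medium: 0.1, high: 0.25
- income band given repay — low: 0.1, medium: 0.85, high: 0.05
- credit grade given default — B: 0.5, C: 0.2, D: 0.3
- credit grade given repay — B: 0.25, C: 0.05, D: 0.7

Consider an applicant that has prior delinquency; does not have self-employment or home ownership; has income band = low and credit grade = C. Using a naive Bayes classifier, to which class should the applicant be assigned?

default: 0.9 × 0.9 × (1−0.95) × (1−0.4) × 0.65 × 0.2 = 0.003159
repay: 0.1 × 0.3 × (1−0.15) × (1−0.55) × 0.1 × 0.05 = 0.000057375
Highest score → default.

default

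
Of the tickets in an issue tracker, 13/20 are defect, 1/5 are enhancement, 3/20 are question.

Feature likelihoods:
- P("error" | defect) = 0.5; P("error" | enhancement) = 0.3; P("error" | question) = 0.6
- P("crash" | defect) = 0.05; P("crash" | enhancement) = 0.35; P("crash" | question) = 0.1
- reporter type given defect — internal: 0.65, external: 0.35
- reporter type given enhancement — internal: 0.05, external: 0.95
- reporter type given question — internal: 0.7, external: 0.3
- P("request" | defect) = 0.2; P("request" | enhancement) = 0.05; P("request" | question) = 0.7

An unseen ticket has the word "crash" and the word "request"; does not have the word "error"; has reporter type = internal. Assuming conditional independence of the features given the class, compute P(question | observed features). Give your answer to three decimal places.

0.568

defect: 0.65 × (1−0.5) × 0.05 × 0.65 × 0.2 = 0.0021125
enhancement: 0.2 × (1−0.3) × 0.35 × 0.05 × 0.05 = 0.0001225
question: 0.15 × (1−0.6) × 0.1 × 0.7 × 0.7 = 0.00294
P(question | x) = 0.00294 / 0.005175 ≈ 0.568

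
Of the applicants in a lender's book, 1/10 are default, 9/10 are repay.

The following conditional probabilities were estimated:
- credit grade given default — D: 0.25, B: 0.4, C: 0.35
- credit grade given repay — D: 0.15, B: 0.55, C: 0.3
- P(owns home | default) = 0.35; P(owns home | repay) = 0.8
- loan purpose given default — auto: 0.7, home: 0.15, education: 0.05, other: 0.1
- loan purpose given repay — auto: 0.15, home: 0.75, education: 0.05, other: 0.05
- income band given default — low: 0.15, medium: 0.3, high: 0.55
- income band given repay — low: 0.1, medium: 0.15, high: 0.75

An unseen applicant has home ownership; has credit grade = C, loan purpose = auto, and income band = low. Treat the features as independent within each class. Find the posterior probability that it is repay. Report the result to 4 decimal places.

default: 0.1 × 0.35 × 0.35 × 0.7 × 0.15 = 0.00128625
repay: 0.9 × 0.3 × 0.8 × 0.15 × 0.1 = 0.00324
P(repay | x) = 0.00324 / 0.00452625 ≈ 0.7158

0.7158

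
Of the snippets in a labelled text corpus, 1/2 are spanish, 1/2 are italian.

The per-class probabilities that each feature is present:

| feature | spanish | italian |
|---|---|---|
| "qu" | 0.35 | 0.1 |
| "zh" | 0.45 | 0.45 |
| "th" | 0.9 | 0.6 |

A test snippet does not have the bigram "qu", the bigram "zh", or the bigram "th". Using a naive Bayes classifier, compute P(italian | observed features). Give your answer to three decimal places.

0.847

spanish: 0.5 × (1−0.35) × (1−0.45) × (1−0.9) = 0.017875
italian: 0.5 × (1−0.1) × (1−0.45) × (1−0.6) = 0.099
P(italian | x) = 0.099 / 0.116875 ≈ 0.847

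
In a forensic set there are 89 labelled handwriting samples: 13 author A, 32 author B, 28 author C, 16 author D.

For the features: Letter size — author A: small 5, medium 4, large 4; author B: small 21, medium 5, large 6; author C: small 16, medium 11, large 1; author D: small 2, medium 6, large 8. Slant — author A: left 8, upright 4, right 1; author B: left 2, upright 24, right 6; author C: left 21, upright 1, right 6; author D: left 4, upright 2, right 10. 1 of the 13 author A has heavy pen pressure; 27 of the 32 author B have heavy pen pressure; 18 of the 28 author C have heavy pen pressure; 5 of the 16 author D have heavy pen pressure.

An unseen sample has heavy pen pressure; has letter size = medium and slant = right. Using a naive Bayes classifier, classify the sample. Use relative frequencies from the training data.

author C

author A: (13/89) × (4/13) × (1/13) × (1/13) ≈ 0.00026594
author B: (32/89) × (5/32) × (6/32) × (27/32) ≈ 0.00888782
author C: (28/89) × (11/28) × (6/28) × (18/28) ≈ 0.0170259
author D: (16/89) × (6/16) × (10/16) × (5/16) ≈ 0.0131671
Highest score → author C.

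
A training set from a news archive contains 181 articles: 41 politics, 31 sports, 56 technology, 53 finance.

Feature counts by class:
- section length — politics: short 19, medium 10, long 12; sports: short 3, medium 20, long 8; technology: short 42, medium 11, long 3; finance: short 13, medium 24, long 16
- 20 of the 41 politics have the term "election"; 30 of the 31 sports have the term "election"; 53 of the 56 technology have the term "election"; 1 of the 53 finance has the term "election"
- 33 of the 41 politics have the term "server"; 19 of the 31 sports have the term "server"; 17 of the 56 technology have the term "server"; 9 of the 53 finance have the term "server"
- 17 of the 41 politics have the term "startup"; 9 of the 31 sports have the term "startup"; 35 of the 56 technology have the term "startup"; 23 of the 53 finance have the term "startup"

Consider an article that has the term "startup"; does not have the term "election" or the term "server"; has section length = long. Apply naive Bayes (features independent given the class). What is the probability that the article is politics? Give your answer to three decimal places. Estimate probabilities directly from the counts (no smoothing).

politics: (41/181) × (12/41) × (21/41) × (8/41) × (17/41) ≈ 0.00274732
sports: (31/181) × (8/31) × (1/31) × (12/31) × (9/31) ≈ 0.000160232
technology: (56/181) × (3/56) × (3/56) × (39/56) × (35/56) ≈ 0.000386485
finance: (53/181) × (16/53) × (52/53) × (44/53) × (23/53) ≈ 0.0312462
P(politics | x) = 0.00274732 / 0.034540237 ≈ 0.080

0.080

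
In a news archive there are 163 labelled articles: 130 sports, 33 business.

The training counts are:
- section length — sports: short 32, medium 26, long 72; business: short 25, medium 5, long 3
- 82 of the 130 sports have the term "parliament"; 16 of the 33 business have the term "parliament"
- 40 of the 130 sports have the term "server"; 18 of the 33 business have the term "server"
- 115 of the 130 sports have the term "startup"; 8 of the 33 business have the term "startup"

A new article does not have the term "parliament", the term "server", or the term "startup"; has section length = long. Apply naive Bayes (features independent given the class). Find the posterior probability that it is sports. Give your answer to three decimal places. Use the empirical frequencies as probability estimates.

sports: (130/163) × (72/130) × (48/130) × (90/130) × (15/130) ≈ 0.0130284
business: (33/163) × (3/33) × (17/33) × (15/33) × (25/33) ≈ 0.00326492
P(sports | x) = 0.0130284 / 0.01629332 ≈ 0.800

0.800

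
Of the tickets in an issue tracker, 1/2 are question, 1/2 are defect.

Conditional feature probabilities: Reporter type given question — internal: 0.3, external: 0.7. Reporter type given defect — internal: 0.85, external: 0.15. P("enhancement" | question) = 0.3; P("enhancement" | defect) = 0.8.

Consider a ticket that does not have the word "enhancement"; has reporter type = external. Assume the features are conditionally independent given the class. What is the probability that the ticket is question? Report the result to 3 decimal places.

0.942

question: 0.5 × 0.7 × (1−0.3) = 0.245
defect: 0.5 × 0.15 × (1−0.8) = 0.015
P(question | x) = 0.245 / 0.26 ≈ 0.942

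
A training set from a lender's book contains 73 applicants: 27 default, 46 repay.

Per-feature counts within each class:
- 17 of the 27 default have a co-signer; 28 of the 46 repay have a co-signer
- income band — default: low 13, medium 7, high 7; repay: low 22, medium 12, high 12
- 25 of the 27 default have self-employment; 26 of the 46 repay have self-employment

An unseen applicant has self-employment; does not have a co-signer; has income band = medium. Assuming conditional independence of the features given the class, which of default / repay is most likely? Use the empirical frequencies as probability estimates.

repay

default: (27/73) × (10/27) × (7/27) × (25/27) ≈ 0.0328842
repay: (46/73) × (18/46) × (12/46) × (26/46) ≈ 0.036357
Highest score → repay.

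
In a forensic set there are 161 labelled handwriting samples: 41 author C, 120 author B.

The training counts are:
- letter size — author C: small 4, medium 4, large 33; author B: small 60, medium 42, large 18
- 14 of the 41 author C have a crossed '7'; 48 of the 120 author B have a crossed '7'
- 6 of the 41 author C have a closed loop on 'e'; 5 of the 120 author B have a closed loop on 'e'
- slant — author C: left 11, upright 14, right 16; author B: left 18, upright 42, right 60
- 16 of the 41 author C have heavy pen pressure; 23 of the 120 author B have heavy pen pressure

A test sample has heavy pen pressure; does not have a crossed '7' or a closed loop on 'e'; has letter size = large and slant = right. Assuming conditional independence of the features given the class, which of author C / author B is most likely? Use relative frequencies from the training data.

author C: (41/161) × (33/41) × (27/41) × (35/41) × (16/41) × (16/41) ≈ 0.0175479
author B: (120/161) × (18/120) × (72/120) × (115/120) × (60/120) × (23/120) ≈ 0.00616071
Highest score → author C.

author C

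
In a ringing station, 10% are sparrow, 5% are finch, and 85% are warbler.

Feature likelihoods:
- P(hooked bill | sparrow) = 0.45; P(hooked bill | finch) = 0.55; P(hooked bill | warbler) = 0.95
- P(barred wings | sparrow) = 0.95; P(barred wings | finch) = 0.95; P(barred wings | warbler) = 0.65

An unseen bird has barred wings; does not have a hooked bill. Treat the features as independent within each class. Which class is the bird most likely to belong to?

sparrow

sparrow: 0.1 × (1−0.45) × 0.95 = 0.05225
finch: 0.05 × (1−0.55) × 0.95 = 0.021375
warbler: 0.85 × (1−0.95) × 0.65 = 0.027625
Highest score → sparrow.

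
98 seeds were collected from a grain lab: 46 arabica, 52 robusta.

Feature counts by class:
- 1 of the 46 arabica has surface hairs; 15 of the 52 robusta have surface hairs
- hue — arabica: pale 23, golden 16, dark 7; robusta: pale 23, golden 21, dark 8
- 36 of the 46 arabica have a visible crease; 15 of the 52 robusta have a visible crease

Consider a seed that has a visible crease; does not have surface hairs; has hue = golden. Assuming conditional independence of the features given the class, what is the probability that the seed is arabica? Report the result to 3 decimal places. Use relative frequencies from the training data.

0.740

arabica: (46/98) × (45/46) × (16/46) × (36/46) ≈ 0.124995
robusta: (52/98) × (37/52) × (21/52) × (15/52) ≈ 0.0439825
P(arabica | x) = 0.124995 / 0.1689775 ≈ 0.740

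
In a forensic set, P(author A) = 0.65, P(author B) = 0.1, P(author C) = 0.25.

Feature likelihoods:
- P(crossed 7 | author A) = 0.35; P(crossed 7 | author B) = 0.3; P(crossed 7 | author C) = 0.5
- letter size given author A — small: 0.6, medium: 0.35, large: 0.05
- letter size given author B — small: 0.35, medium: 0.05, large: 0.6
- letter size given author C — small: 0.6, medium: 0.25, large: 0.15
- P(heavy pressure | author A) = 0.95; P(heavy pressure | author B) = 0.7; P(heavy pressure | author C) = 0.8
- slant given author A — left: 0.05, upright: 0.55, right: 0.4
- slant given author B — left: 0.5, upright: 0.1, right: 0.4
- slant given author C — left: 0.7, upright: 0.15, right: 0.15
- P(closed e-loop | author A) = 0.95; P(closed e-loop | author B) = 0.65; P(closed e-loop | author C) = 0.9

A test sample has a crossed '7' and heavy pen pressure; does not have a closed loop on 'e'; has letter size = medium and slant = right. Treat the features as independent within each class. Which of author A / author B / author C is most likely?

author A: 0.65 × 0.35 × 0.35 × 0.95 × 0.4 × (1−0.95) = 0.001512875
author B: 0.1 × 0.3 × 0.05 × 0.7 × 0.4 × (1−0.65) = 0.000147
author C: 0.25 × 0.5 × 0.25 × 0.8 × 0.15 × (1−0.9) = 0.000375
Highest score → author A.

author A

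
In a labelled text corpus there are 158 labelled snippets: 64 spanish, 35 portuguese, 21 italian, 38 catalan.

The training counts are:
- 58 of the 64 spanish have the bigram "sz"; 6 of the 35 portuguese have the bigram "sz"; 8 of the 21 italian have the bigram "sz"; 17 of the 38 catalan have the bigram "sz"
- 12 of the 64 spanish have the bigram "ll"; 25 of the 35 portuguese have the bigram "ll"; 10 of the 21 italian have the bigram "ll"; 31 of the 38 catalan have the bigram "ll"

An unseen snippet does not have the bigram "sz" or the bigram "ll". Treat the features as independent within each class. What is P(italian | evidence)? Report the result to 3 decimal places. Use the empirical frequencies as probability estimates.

0.286

spanish: (64/158) × (6/64) × (52/64) ≈ 0.0308544
portuguese: (35/158) × (29/35) × (10/35) ≈ 0.0524412
italian: (21/158) × (13/21) × (11/21) ≈ 0.0430983
catalan: (38/158) × (21/38) × (7/38) ≈ 0.0244837
P(italian | x) = 0.0430983 / 0.1508776 ≈ 0.286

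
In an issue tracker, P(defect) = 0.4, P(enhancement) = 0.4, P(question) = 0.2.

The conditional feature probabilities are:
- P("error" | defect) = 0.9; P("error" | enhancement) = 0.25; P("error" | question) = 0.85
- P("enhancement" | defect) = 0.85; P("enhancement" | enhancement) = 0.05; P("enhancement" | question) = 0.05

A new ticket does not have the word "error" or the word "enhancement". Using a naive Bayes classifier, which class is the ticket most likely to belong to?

enhancement

defect: 0.4 × (1−0.9) × (1−0.85) = 0.006
enhancement: 0.4 × (1−0.25) × (1−0.05) = 0.285
question: 0.2 × (1−0.85) × (1−0.05) = 0.0285
Highest score → enhancement.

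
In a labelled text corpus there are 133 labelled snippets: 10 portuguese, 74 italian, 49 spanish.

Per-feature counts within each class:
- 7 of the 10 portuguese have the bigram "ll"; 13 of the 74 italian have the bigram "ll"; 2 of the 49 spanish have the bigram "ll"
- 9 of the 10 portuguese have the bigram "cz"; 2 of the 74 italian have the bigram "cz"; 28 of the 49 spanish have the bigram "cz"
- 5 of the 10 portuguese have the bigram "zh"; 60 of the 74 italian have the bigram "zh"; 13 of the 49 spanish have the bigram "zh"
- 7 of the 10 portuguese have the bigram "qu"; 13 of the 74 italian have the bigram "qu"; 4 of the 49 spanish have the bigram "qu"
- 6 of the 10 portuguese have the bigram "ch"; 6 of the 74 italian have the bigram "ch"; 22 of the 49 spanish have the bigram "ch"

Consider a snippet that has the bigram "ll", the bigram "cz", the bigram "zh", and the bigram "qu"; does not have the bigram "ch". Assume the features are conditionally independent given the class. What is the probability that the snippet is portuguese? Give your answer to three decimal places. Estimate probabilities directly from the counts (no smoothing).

portuguese: (10/133) × (7/10) × (9/10) × (5/10) × (7/10) × (4/10) ≈ 0.00663158
italian: (74/133) × (13/74) × (2/74) × (60/74) × (13/74) × (68/74) ≈ 0.000345779
spanish: (49/133) × (2/49) × (28/49) × (13/49) × (4/49) × (27/49) ≈ 0.000102546
P(portuguese | x) = 0.00663158 / 0.007079905 ≈ 0.937

0.937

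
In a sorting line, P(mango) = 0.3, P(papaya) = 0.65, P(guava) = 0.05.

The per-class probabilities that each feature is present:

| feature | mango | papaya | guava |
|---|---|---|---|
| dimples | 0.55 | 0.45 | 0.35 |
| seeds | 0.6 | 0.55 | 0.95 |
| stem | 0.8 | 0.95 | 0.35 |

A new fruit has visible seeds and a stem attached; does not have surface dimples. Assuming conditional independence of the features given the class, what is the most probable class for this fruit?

papaya

mango: 0.3 × (1−0.55) × 0.6 × 0.8 = 0.0648
papaya: 0.65 × (1−0.45) × 0.55 × 0.95 = 0.18679375
guava: 0.05 × (1−0.35) × 0.95 × 0.35 = 0.01080625
Highest score → papaya.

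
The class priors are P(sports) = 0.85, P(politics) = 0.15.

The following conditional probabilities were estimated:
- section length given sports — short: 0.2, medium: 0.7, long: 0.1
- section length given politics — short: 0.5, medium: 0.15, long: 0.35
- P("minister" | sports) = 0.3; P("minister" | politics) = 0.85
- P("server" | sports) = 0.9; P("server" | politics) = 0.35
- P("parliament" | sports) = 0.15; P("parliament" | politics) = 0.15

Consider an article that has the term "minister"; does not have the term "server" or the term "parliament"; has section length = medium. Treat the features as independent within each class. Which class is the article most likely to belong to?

sports

sports: 0.85 × 0.7 × 0.3 × (1−0.9) × (1−0.15) = 0.0151725
politics: 0.15 × 0.15 × 0.85 × (1−0.35) × (1−0.15) = 0.0105665625
Highest score → sports.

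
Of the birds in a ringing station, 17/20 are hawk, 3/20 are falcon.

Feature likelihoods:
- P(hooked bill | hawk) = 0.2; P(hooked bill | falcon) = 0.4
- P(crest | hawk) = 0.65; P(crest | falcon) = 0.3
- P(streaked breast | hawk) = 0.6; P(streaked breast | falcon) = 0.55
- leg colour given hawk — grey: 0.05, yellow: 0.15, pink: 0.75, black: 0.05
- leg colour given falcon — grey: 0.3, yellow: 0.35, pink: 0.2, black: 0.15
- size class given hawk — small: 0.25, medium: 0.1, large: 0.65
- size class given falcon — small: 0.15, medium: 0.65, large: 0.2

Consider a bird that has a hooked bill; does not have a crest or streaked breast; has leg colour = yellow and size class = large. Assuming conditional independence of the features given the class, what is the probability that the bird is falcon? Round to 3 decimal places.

hawk: 0.85 × 0.2 × (1−0.65) × (1−0.6) × 0.15 × 0.65 = 0.0023205
falcon: 0.15 × 0.4 × (1−0.3) × (1−0.55) × 0.35 × 0.2 = 0.001323
P(falcon | x) = 0.001323 / 0.0036435 ≈ 0.363

0.363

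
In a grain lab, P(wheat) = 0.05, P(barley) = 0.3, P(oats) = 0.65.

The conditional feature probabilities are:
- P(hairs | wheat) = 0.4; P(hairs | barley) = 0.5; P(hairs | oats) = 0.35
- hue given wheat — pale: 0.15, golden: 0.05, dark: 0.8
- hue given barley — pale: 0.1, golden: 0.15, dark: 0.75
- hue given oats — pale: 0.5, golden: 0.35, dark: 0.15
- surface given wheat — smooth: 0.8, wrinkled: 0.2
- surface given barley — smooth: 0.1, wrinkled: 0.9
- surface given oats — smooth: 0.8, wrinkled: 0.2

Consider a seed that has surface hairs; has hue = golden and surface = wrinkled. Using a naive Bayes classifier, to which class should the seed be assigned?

wheat: 0.05 × 0.4 × 0.05 × 0.2 = 0.0002
barley: 0.3 × 0.5 × 0.15 × 0.9 = 0.02025
oats: 0.65 × 0.35 × 0.35 × 0.2 = 0.015925
Highest score → barley.

barley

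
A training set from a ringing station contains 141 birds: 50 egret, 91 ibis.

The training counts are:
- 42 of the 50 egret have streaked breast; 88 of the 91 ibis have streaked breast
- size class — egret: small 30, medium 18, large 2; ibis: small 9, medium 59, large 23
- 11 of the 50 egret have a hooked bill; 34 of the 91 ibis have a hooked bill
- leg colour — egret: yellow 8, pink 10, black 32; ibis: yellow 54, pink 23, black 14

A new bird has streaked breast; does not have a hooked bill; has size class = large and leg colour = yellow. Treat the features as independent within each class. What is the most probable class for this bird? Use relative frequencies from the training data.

ibis

egret: (50/141) × (42/50) × (2/50) × (39/50) × (8/50) ≈ 0.00148698
ibis: (91/141) × (88/91) × (23/91) × (57/91) × (54/91) ≈ 0.0586322
Highest score → ibis.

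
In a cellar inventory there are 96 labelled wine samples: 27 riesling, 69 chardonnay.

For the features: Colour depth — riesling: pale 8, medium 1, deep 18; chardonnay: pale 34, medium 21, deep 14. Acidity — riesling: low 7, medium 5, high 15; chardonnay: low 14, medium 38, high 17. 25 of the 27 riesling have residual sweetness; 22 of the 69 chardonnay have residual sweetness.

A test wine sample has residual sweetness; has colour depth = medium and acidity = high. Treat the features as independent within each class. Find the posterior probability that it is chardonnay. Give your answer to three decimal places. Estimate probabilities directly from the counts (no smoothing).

riesling: (27/96) × (1/27) × (15/27) × (25/27) ≈ 0.00535837
chardonnay: (69/96) × (21/69) × (17/69) × (22/69) ≈ 0.0171839
P(chardonnay | x) = 0.0171839 / 0.02254227 ≈ 0.762

0.762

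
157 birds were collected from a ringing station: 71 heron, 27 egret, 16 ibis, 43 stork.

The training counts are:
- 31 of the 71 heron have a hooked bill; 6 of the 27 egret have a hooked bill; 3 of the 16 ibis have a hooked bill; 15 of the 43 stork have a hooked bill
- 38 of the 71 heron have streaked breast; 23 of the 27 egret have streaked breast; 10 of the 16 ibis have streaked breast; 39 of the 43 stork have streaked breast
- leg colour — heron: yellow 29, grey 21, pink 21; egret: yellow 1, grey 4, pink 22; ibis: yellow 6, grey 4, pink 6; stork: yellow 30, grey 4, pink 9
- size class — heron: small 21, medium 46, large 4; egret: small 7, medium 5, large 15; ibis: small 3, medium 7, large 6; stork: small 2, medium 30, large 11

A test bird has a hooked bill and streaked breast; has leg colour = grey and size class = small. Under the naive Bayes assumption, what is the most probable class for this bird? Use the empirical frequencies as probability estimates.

heron: (71/157) × (31/71) × (38/71) × (21/71) × (21/71) ≈ 0.00924505
egret: (27/157) × (6/27) × (23/27) × (4/27) × (7/27) ≈ 0.00125039
ibis: (16/157) × (3/16) × (10/16) × (4/16) × (3/16) ≈ 0.000559813
stork: (43/157) × (15/43) × (39/43) × (4/43) × (2/43) ≈ 0.000374922
Highest score → heron.

heron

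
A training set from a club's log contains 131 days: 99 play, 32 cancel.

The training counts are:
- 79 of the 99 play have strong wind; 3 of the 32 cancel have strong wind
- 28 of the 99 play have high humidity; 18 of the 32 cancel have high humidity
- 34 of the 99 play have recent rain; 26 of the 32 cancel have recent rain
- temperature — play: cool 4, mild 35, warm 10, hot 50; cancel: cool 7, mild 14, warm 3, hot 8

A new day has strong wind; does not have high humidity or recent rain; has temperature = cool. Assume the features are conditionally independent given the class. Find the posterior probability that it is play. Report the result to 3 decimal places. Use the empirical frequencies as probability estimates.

play: (99/131) × (79/99) × (71/99) × (65/99) × (4/99) ≈ 0.0114731
cancel: (32/131) × (3/32) × (14/32) × (6/32) × (7/32) ≈ 0.000410939
P(play | x) = 0.0114731 / 0.011884039 ≈ 0.965

0.965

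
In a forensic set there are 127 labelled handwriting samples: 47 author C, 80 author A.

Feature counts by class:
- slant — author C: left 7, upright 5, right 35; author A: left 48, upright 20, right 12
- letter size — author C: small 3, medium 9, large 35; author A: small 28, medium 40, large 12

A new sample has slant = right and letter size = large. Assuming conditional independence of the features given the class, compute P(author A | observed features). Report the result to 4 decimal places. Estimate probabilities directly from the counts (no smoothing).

0.0646

author C: (47/127) × (35/47) × (35/47) ≈ 0.205227
author A: (80/127) × (12/80) × (12/80) ≈ 0.0141732
P(author A | x) = 0.0141732 / 0.2194002 ≈ 0.0646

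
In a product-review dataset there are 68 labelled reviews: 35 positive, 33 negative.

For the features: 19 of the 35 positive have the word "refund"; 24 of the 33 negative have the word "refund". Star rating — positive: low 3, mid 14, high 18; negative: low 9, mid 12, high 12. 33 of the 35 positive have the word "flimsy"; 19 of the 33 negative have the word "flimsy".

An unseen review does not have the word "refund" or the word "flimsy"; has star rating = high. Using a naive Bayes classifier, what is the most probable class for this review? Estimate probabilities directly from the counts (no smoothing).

positive: (35/68) × (16/35) × (18/35) × (2/35) ≈ 0.00691477
negative: (33/68) × (9/33) × (12/33) × (14/33) ≈ 0.0204181
Highest score → negative.

negative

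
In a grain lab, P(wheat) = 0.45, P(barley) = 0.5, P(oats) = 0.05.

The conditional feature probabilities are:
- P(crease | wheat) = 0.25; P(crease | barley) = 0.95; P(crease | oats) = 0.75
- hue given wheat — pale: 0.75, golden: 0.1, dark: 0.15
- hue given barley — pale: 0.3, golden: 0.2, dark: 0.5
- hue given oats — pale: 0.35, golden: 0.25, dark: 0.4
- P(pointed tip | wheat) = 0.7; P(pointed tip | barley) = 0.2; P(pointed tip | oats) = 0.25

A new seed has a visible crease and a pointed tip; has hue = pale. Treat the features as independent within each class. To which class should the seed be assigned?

wheat: 0.45 × 0.25 × 0.75 × 0.7 = 0.0590625
barley: 0.5 × 0.95 × 0.3 × 0.2 = 0.0285
oats: 0.05 × 0.75 × 0.35 × 0.25 = 0.00328125
Highest score → wheat.

wheat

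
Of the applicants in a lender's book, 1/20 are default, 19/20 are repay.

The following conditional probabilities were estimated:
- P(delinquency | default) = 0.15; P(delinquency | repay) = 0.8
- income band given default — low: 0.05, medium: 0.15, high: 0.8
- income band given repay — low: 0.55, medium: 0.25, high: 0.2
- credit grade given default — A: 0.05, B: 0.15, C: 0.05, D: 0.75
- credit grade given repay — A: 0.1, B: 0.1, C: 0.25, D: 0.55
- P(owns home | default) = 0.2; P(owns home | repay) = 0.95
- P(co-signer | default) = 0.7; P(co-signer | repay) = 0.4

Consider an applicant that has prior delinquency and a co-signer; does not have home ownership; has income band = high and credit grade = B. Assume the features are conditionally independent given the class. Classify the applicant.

default

default: 0.05 × 0.15 × 0.8 × 0.15 × (1−0.2) × 0.7 = 0.000504
repay: 0.95 × 0.8 × 0.2 × 0.1 × (1−0.95) × 0.4 = 0.000304
Highest score → default.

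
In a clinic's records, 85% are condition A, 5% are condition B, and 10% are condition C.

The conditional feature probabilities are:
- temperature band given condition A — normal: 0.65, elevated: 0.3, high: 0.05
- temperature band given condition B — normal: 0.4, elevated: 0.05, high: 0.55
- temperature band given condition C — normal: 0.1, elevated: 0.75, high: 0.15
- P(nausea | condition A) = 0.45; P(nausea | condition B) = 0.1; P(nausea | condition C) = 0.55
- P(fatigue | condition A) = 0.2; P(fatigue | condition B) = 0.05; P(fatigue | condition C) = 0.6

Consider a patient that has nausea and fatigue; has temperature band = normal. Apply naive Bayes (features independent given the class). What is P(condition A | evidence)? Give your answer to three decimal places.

condition A: 0.85 × 0.65 × 0.45 × 0.2 = 0.049725
condition B: 0.05 × 0.4 × 0.1 × 0.05 = 0.0001
condition C: 0.1 × 0.1 × 0.55 × 0.6 = 0.0033
P(condition A | x) = 0.049725 / 0.053125 ≈ 0.936

0.936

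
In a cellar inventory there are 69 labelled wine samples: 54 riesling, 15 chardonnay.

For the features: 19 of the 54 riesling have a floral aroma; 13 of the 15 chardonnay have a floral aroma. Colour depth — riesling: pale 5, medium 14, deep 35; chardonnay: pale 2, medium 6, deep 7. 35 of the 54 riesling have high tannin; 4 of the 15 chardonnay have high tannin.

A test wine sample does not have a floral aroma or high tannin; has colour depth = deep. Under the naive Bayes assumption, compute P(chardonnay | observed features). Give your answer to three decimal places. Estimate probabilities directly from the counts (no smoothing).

riesling: (54/69) × (35/54) × (35/54) × (19/54) ≈ 0.115679
chardonnay: (15/69) × (2/15) × (7/15) × (11/15) ≈ 0.00991948
P(chardonnay | x) = 0.00991948 / 0.12559848 ≈ 0.079

0.079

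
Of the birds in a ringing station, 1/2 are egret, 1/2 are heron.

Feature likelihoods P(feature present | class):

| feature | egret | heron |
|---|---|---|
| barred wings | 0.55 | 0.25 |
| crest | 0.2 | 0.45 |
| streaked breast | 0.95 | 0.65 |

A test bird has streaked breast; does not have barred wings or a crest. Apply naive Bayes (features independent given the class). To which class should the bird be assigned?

egret: 0.5 × (1−0.55) × (1−0.2) × 0.95 = 0.171
heron: 0.5 × (1−0.25) × (1−0.45) × 0.65 = 0.1340625
Highest score → egret.

egret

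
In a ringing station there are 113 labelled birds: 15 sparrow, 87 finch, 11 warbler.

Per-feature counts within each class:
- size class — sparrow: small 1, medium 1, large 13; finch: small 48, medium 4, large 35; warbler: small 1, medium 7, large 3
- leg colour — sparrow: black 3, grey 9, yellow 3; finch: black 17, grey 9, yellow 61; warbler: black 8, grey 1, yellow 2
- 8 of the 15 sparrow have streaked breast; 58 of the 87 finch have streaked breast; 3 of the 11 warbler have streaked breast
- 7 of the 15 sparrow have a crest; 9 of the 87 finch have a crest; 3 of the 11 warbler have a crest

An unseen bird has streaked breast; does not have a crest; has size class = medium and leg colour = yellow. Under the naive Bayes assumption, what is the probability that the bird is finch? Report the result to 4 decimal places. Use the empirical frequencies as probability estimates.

0.8442

sparrow: (15/113) × (1/15) × (3/15) × (8/15) × (8/15) ≈ 0.000503441
finch: (87/113) × (4/87) × (61/87) × (58/87) × (78/87) ≈ 0.0148346
warbler: (11/113) × (7/11) × (2/11) × (3/11) × (8/11) ≈ 0.002234
P(finch | x) = 0.0148346 / 0.017572041 ≈ 0.8442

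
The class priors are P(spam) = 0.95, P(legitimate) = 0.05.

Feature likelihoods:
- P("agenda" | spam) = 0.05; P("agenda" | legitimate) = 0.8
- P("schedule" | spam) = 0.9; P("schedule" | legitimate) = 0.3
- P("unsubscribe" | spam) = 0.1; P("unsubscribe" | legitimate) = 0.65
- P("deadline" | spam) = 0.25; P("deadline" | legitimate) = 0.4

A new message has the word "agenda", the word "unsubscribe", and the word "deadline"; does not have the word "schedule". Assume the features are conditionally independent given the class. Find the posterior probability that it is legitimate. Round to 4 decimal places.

spam: 0.95 × 0.05 × (1−0.9) × 0.1 × 0.25 = 0.00011875
legitimate: 0.05 × 0.8 × (1−0.3) × 0.65 × 0.4 = 0.00728
P(legitimate | x) = 0.00728 / 0.00739875 ≈ 0.9839

0.9839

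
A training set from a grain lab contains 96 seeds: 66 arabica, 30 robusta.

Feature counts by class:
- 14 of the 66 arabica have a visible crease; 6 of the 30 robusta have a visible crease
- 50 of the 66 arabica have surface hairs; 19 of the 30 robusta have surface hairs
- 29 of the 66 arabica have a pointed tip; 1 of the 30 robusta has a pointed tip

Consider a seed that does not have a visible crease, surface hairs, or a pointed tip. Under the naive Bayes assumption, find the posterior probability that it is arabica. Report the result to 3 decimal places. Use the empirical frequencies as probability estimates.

arabica: (66/96) × (52/66) × (16/66) × (37/66) ≈ 0.0736149
robusta: (30/96) × (24/30) × (11/30) × (29/30) ≈ 0.0886111
P(arabica | x) = 0.0736149 / 0.162226 ≈ 0.454

0.454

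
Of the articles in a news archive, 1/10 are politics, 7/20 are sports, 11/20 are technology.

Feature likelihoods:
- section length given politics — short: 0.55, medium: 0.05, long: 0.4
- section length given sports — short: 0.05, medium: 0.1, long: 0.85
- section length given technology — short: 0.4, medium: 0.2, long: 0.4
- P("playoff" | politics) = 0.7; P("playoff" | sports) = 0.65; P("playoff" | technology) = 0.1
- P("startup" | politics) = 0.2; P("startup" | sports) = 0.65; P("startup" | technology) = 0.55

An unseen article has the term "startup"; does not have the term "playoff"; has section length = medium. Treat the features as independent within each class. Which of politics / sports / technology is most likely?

politics: 0.1 × 0.05 × (1−0.7) × 0.2 = 0.0003
sports: 0.35 × 0.1 × (1−0.65) × 0.65 = 0.0079625
technology: 0.55 × 0.2 × (1−0.1) × 0.55 = 0.05445
Highest score → technology.

technology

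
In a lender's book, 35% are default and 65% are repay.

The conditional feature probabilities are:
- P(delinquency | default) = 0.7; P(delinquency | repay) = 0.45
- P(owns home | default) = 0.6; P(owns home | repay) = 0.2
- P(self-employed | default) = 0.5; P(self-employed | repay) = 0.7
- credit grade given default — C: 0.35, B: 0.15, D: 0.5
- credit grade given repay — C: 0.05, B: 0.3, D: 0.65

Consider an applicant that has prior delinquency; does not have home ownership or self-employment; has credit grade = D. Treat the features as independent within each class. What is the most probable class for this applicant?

default: 0.35 × 0.7 × (1−0.6) × (1−0.5) × 0.5 = 0.0245
repay: 0.65 × 0.45 × (1−0.2) × (1−0.7) × 0.65 = 0.04563
Highest score → repay.

repay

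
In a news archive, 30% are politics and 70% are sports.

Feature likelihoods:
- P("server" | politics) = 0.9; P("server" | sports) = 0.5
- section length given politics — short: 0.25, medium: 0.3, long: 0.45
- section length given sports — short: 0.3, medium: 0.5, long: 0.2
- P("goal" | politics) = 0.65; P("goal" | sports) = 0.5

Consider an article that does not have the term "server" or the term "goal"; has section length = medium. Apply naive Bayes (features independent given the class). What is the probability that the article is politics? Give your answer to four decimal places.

politics: 0.3 × (1−0.9) × 0.3 × (1−0.65) = 0.00315
sports: 0.7 × (1−0.5) × 0.5 × (1−0.5) = 0.0875
P(politics | x) = 0.00315 / 0.09065 ≈ 0.0347

0.0347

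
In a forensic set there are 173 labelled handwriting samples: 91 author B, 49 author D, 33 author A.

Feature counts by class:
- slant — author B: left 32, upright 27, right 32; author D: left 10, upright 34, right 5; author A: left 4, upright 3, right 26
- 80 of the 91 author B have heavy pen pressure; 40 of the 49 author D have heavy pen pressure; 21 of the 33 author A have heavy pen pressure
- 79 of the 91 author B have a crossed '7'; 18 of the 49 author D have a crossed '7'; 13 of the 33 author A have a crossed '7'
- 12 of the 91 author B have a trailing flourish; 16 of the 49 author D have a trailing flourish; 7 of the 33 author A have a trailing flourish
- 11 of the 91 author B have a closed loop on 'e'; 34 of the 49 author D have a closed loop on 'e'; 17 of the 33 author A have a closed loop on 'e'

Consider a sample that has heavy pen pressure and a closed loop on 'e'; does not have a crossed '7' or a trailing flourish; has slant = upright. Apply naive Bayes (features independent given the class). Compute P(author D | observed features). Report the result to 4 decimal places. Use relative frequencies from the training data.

author B: (91/173) × (27/91) × (80/91) × (12/91) × (79/91) × (11/91) ≈ 0.00189864
author D: (49/173) × (34/49) × (40/49) × (31/49) × (33/49) × (34/49) ≈ 0.0474311
author A: (33/173) × (3/33) × (21/33) × (20/33) × (26/33) × (17/33) ≈ 0.00271451
P(author D | x) = 0.0474311 / 0.05204425 ≈ 0.9114

0.9114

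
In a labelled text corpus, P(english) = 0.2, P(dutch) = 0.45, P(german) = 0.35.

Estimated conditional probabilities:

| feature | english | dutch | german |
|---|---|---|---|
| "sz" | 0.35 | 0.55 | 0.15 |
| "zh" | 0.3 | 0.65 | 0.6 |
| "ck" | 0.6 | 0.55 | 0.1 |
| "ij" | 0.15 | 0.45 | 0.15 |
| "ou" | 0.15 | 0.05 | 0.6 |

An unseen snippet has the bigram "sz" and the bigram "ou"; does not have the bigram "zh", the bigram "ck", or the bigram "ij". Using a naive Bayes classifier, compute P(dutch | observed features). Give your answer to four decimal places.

0.0811

english: 0.2 × 0.35 × (1−0.3) × (1−0.6) × (1−0.15) × 0.15 = 0.002499
dutch: 0.45 × 0.55 × (1−0.65) × (1−0.55) × (1−0.45) × 0.05 = 0.001071984375
german: 0.35 × 0.15 × (1−0.6) × (1−0.1) × (1−0.15) × 0.6 = 0.009639
P(dutch | x) = 0.001071984375 / 0.013209984375 ≈ 0.0811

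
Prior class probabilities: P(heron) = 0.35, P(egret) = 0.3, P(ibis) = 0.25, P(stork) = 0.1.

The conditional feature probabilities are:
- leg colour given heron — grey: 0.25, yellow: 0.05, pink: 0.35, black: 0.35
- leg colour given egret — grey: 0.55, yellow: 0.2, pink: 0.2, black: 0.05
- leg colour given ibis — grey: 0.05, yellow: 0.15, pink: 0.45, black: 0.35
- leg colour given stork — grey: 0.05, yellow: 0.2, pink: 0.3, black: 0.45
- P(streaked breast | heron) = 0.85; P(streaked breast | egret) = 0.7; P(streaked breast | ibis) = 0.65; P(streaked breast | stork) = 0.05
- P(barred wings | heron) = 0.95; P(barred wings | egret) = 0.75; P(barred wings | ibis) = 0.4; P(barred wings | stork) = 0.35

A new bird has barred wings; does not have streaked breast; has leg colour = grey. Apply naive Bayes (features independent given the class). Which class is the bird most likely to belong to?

egret

heron: 0.35 × 0.25 × (1−0.85) × 0.95 = 0.01246875
egret: 0.3 × 0.55 × (1−0.7) × 0.75 = 0.037125
ibis: 0.25 × 0.05 × (1−0.65) × 0.4 = 0.00175
stork: 0.1 × 0.05 × (1−0.05) × 0.35 = 0.0016625
Highest score → egret.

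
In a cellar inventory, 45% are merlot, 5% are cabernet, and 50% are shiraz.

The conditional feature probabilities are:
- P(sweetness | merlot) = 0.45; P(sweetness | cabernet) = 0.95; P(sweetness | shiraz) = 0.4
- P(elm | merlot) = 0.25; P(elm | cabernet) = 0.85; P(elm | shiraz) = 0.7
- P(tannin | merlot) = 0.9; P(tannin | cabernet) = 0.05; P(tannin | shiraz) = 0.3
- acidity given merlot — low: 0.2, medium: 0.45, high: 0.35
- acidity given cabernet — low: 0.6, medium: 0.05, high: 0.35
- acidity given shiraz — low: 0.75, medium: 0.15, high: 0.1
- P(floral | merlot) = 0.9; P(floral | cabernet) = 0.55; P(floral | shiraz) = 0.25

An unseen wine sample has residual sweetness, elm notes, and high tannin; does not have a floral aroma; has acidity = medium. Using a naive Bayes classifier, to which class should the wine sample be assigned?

shiraz

merlot: 0.45 × 0.45 × 0.25 × 0.9 × 0.45 × (1−0.9) = 0.0020503125
cabernet: 0.05 × 0.95 × 0.85 × 0.05 × 0.05 × (1−0.55) = 0.000045421875
shiraz: 0.5 × 0.4 × 0.7 × 0.3 × 0.15 × (1−0.25) = 0.004725
Highest score → shiraz.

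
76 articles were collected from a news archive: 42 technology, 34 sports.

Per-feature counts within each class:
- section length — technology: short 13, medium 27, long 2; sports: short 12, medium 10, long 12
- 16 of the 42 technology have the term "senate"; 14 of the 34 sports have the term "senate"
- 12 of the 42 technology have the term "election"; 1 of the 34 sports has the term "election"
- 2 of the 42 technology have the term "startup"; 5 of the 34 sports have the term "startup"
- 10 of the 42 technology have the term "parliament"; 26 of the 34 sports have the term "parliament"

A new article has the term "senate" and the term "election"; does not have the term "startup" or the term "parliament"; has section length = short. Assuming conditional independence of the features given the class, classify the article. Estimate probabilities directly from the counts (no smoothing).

technology: (42/76) × (13/42) × (16/42) × (12/42) × (40/42) × (32/42) ≈ 0.0135096
sports: (34/76) × (12/34) × (14/34) × (1/34) × (29/34) × (8/34) ≈ 0.000383767
Highest score → technology.

technology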